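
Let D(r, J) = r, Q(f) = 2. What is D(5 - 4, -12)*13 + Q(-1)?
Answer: 15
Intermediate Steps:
D(5 - 4, -12)*13 + Q(-1) = (5 - 4)*13 + 2 = 1*13 + 2 = 13 + 2 = 15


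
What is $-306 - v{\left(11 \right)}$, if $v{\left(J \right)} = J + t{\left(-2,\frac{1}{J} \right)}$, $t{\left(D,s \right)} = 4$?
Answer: $-321$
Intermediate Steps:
$v{\left(J \right)} = 4 + J$ ($v{\left(J \right)} = J + 4 = 4 + J$)
$-306 - v{\left(11 \right)} = -306 - \left(4 + 11\right) = -306 - 15 = -321$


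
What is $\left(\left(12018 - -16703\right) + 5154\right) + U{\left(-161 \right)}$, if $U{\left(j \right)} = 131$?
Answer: $34006$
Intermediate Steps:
$\left(\left(12018 - -16703\right) + 5154\right) + U{\left(-161 \right)} = \left(\left(12018 - -16703\right) + 5154\right) + 131 = \left(\left(12018 + 16703\right) + 5154\right) + 131 = \left(28721 + 5154\right) + 131 = 33875 + 131 = 34006$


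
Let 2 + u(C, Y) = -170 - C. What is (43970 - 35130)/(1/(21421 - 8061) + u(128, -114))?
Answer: -118102400/4007999 ≈ -29.467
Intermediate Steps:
u(C, Y) = -172 - C (u(C, Y) = -2 + (-170 - C) = -172 - C)
(43970 - 35130)/(1/(21421 - 8061) + u(128, -114)) = (43970 - 35130)/(1/(21421 - 8061) + (-172 - 1*128)) = 8840/(1/13360 + (-172 - 128)) = 8840/(1/13360 - 300) = 8840/(-4007999/13360) = 8840*(-13360/4007999) = -118102400/4007999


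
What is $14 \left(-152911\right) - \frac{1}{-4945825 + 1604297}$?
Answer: $- \frac{7153389432111}{3341528} \approx -2.1408 \cdot 10^{6}$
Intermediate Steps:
$14 \left(-152911\right) - \frac{1}{-4945825 + 1604297} = -2140754 - \frac{1}{-3341528} = -2140754 - - \frac{1}{3341528} = -2140754 + \frac{1}{3341528} = - \frac{7153389432111}{3341528}$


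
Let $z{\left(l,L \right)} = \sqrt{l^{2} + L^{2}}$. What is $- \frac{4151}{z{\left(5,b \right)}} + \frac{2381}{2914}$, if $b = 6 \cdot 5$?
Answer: $\frac{2381}{2914} - \frac{4151 \sqrt{37}}{185} \approx -135.67$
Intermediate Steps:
$b = 30$
$z{\left(l,L \right)} = \sqrt{L^{2} + l^{2}}$
$- \frac{4151}{z{\left(5,b \right)}} + \frac{2381}{2914} = - \frac{4151}{\sqrt{30^{2} + 5^{2}}} + \frac{2381}{2914} = - \frac{4151}{\sqrt{900 + 25}} + 2381 \cdot \frac{1}{2914} = - \frac{4151}{\sqrt{925}} + \frac{2381}{2914} = - \frac{4151}{5 \sqrt{37}} + \frac{2381}{2914} = - 4151 \frac{\sqrt{37}}{185} + \frac{2381}{2914} = - \frac{4151 \sqrt{37}}{185} + \frac{2381}{2914} = \frac{2381}{2914} - \frac{4151 \sqrt{37}}{185}$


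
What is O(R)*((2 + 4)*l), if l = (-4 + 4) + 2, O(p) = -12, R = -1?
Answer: -144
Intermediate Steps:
l = 2 (l = 0 + 2 = 2)
O(R)*((2 + 4)*l) = -12*(2 + 4)*2 = -72*2 = -12*12 = -144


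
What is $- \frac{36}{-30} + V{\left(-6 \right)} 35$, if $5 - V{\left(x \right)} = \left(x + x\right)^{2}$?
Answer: $- \frac{24319}{5} \approx -4863.8$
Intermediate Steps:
$V{\left(x \right)} = 5 - 4 x^{2}$ ($V{\left(x \right)} = 5 - \left(x + x\right)^{2} = 5 - \left(2 x\right)^{2} = 5 - 4 x^{2}$)
$- \frac{36}{-30} + V{\left(-6 \right)} 35 = - \frac{36}{-30} + \left(5 - 4 \left(-6\right)^{2}\right) 35 = \left(-36\right) \left(- \frac{1}{30}\right) + \left(5 - 144\right) 35 = \frac{6}{5} + \left(5 - 144\right) 35 = \frac{6}{5} - 4865 = - \frac{24319}{5}$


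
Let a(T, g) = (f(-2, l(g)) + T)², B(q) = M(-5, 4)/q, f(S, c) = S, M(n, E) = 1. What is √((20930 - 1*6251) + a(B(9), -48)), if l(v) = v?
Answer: 2*√297322/9 ≈ 121.17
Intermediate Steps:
B(q) = 1/q
a(T, g) = (-2 + T)²
√((20930 - 1*6251) + a(B(9), -48)) = √((20930 - 1*6251) + (-2 + 1/9)²) = √((20930 - 6251) + (-2 + ⅑)²) = √(14679 + (-17/9)²) = √(14679 + 289/81) = √(1189288/81) = 2*√297322/9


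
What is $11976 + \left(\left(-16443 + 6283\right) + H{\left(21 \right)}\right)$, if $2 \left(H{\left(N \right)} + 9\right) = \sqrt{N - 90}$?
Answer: $1807 + \frac{i \sqrt{69}}{2} \approx 1807.0 + 4.1533 i$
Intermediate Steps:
$H{\left(N \right)} = -9 + \frac{\sqrt{-90 + N}}{2}$ ($H{\left(N \right)} = -9 + \frac{\sqrt{N - 90}}{2} = -9 + \frac{\sqrt{-90 + N}}{2}$)
$11976 + \left(\left(-16443 + 6283\right) + H{\left(21 \right)}\right) = 11976 + \left(\left(-16443 + 6283\right) - \left(9 - \frac{\sqrt{-90 + 21}}{2}\right)\right) = 11976 - \left(10169 - \frac{i \sqrt{69}}{2}\right) = 1807 + \frac{i \sqrt{69}}{2}$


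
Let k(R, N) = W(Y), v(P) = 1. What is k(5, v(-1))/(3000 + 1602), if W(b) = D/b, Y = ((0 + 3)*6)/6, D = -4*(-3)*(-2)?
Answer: -4/2301 ≈ -0.0017384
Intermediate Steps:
D = -24 (D = 12*(-2) = -24)
Y = 3 (Y = (3*6)*(1/6) = 18*(1/6) = 3)
W(b) = -24/b
k(R, N) = -8 (k(R, N) = -24/3 = -24*1/3 = -8)
k(5, v(-1))/(3000 + 1602) = -8/(3000 + 1602) = -8/4602 = (1/4602)*(-8) = -4/2301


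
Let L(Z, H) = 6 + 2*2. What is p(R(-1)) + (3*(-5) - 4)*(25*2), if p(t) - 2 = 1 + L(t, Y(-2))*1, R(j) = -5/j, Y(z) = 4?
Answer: -937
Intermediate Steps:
L(Z, H) = 10 (L(Z, H) = 6 + 4 = 10)
p(t) = 13 (p(t) = 2 + (1 + 10*1) = 2 + (1 + 10) = 2 + 11 = 13)
p(R(-1)) + (3*(-5) - 4)*(25*2) = 13 + (3*(-5) - 4)*(25*2) = 13 + (-15 - 4)*50 = 13 - 19*50 = 13 - 950 = -937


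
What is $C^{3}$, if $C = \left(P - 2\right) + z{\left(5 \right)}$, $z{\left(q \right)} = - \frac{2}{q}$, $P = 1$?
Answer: $- \frac{343}{125} \approx -2.744$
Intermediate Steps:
$C = - \frac{7}{5}$ ($C = \left(1 - 2\right) - \frac{2}{5} = -1 - \frac{2}{5} = - \frac{7}{5} \approx -1.4$)
$C^{3} = \left(- \frac{7}{5}\right)^{3} = - \frac{343}{125}$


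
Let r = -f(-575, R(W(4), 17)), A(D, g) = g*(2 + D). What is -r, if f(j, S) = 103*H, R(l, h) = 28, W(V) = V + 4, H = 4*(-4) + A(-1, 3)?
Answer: -1339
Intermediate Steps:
H = -13 (H = 4*(-4) + 3*(2 - 1) = -16 + 3*1 = -16 + 3 = -13)
W(V) = 4 + V
f(j, S) = -1339 (f(j, S) = 103*(-13) = -1339)
r = 1339 (r = -1*(-1339) = 1339)
-r = -1*1339 = -1339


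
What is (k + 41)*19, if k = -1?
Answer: 760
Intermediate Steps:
(k + 41)*19 = (-1 + 41)*19 = 40*19 = 760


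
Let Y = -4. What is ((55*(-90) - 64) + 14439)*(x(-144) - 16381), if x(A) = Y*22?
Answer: -155220325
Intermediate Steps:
x(A) = -88 (x(A) = -4*22 = -88)
((55*(-90) - 64) + 14439)*(x(-144) - 16381) = ((55*(-90) - 64) + 14439)*(-88 - 16381) = ((-4950 - 64) + 14439)*(-16469) = (-5014 + 14439)*(-16469) = 9425*(-16469) = -155220325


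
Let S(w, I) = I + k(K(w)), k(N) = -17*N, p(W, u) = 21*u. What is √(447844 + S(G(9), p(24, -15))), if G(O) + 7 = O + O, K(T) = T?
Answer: √447342 ≈ 668.84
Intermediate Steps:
G(O) = -7 + 2*O (G(O) = -7 + (O + O) = -7 + 2*O)
S(w, I) = I - 17*w
√(447844 + S(G(9), p(24, -15))) = √(447844 + (21*(-15) - 17*(-7 + 2*9))) = √(447844 + (-315 - 17*(-7 + 18))) = √(447844 + (-315 - 17*11)) = √(447844 + (-315 - 187)) = √(447844 - 502) = √447342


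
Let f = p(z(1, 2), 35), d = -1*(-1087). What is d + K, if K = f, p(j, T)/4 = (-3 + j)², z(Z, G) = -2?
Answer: 1187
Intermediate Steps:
d = 1087
p(j, T) = 4*(-3 + j)²
f = 100 (f = 4*(-3 - 2)² = 4*(-5)² = 4*25 = 100)
K = 100
d + K = 1087 + 100 = 1187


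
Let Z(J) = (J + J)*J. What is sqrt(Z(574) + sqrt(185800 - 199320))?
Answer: 2*sqrt(164738 + 13*I*sqrt(5)) ≈ 811.76 + 0.07162*I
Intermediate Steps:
Z(J) = 2*J**2 (Z(J) = (2*J)*J = 2*J**2)
sqrt(Z(574) + sqrt(185800 - 199320)) = sqrt(2*574**2 + sqrt(185800 - 199320)) = sqrt(2*329476 + sqrt(-13520)) = sqrt(658952 + 52*I*sqrt(5))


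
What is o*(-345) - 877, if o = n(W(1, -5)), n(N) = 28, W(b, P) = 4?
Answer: -10537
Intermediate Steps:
o = 28
o*(-345) - 877 = 28*(-345) - 877 = -9660 - 877 = -10537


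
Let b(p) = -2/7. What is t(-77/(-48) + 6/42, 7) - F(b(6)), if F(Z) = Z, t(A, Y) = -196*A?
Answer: -28739/84 ≈ -342.13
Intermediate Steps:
b(p) = -2/7 (b(p) = -2*⅐ = -2/7)
t(-77/(-48) + 6/42, 7) - F(b(6)) = -196*(-77/(-48) + 6/42) - 1*(-2/7) = -196*(-77*(-1/48) + 6*(1/42)) + 2/7 = -196*(77/48 + ⅐) + 2/7 = -196*587/336 + 2/7 = -4109/12 + 2/7 = -28739/84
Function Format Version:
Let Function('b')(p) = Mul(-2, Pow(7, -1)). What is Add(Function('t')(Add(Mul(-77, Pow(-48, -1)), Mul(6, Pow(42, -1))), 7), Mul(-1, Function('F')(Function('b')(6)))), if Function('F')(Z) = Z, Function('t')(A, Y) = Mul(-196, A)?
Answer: Rational(-28739, 84) ≈ -342.13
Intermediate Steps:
Function('b')(p) = Rational(-2, 7) (Function('b')(p) = Mul(-2, Rational(1, 7)) = Rational(-2, 7))
Add(Function('t')(Add(Mul(-77, Pow(-48, -1)), Mul(6, Pow(42, -1))), 7), Mul(-1, Function('F')(Function('b')(6)))) = Add(Mul(-196, Add(Mul(-77, Pow(-48, -1)), Mul(6, Pow(42, -1)))), Mul(-1, Rational(-2, 7))) = Add(Mul(-196, Add(Mul(-77, Rational(-1, 48)), Mul(6, Rational(1, 42)))), Rational(2, 7)) = Add(Mul(-196, Add(Rational(77, 48), Rational(1, 7))), Rational(2, 7)) = Add(Mul(-196, Rational(587, 336)), Rational(2, 7)) = Add(Rational(-4109, 12), Rational(2, 7)) = Rational(-28739, 84)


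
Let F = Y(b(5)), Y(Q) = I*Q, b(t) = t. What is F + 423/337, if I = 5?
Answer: 8848/337 ≈ 26.255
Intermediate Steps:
Y(Q) = 5*Q
F = 25 (F = 5*5 = 25)
F + 423/337 = 25 + 423/337 = 8848/337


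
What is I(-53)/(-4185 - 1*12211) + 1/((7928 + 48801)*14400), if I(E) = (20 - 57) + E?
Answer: 18380200099/3348463262400 ≈ 0.0054891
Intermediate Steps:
I(E) = -37 + E
I(-53)/(-4185 - 1*12211) + 1/((7928 + 48801)*14400) = (-37 - 53)/(-4185 - 1*12211) + 1/((7928 + 48801)*14400) = -90/(-4185 - 12211) + (1/14400)/56729 = -90/(-16396) + (1/56729)*(1/14400) = -90*(-1/16396) + 1/816897600 = 45/8198 + 1/816897600 = 18380200099/3348463262400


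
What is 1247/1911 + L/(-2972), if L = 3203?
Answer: -2414849/5679492 ≈ -0.42519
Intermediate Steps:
1247/1911 + L/(-2972) = 1247/1911 + 3203/(-2972) = 1247*(1/1911) + 3203*(-1/2972) = 1247/1911 - 3203/2972 = -2414849/5679492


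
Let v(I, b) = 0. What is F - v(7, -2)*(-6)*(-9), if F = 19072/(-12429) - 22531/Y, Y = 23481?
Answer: -26958053/10809087 ≈ -2.4940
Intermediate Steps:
F = -26958053/10809087 (F = 19072/(-12429) - 22531/23481 = 19072*(-1/12429) - 22531*1/23481 = -19072/12429 - 22531/23481 = -26958053/10809087 ≈ -2.4940)
F - v(7, -2)*(-6)*(-9) = -26958053/10809087 - 0*(-6)*(-9) = -26958053/10809087 - 0*(-9) = -26958053/10809087 - 1*0 = -26958053/10809087 + 0 = -26958053/10809087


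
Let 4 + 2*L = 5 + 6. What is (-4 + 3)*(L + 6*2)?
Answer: -31/2 ≈ -15.500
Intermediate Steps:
L = 7/2 (L = -2 + (5 + 6)/2 = -2 + (½)*11 = -2 + 11/2 = 7/2 ≈ 3.5000)
(-4 + 3)*(L + 6*2) = (-4 + 3)*(7/2 + 6*2) = -(7/2 + 12) = -1*31/2 = -31/2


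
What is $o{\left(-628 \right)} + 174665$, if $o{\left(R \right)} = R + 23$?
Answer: $174060$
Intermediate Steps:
$o{\left(R \right)} = 23 + R$
$o{\left(-628 \right)} + 174665 = \left(23 - 628\right) + 174665 = -605 + 174665 = 174060$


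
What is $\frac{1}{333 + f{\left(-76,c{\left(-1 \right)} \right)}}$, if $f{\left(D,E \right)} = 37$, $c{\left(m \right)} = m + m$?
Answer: $\frac{1}{370} \approx 0.0027027$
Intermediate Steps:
$c{\left(m \right)} = 2 m$
$\frac{1}{333 + f{\left(-76,c{\left(-1 \right)} \right)}} = \frac{1}{333 + 37} = \frac{1}{370}$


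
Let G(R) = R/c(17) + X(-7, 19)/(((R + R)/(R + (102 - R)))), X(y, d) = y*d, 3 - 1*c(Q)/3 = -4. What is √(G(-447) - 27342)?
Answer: 4*I*√1859413465/1043 ≈ 165.37*I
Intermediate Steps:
c(Q) = 21 (c(Q) = 9 - 3*(-4) = 9 + 12 = 21)
X(y, d) = d*y
G(R) = -6783/R + R/21 (G(R) = R/21 + (19*(-7))/(((R + R)/(R + (102 - R)))) = R*(1/21) - 133*51/R = R/21 - 133*51/R = R/21 - 6783/R = -6783/R + R/21)
√(G(-447) - 27342) = √((-6783/(-447) + (1/21)*(-447)) - 27342) = √((-6783*(-1/447) - 149/7) - 27342) = √((2261/149 - 149/7) - 27342) = √(-6374/1043 - 27342) = √(-28524080/1043) = 4*I*√1859413465/1043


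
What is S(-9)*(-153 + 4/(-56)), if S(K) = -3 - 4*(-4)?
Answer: -27859/14 ≈ -1989.9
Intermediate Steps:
S(K) = 13 (S(K) = -3 + 16 = 13)
S(-9)*(-153 + 4/(-56)) = 13*(-153 + 4/(-56)) = 13*(-153 + 4*(-1/56)) = 13*(-153 - 1/14) = 13*(-2143/14) = -27859/14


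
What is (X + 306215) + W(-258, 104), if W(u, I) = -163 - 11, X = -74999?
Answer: 231042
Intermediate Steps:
W(u, I) = -174
(X + 306215) + W(-258, 104) = (-74999 + 306215) - 174 = 231216 - 174 = 231042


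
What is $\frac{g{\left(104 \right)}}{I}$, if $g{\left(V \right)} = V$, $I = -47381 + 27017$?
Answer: $- \frac{26}{5091} \approx -0.0051071$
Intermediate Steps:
$I = -20364$
$\frac{g{\left(104 \right)}}{I} = \frac{104}{-20364} = 104 \left(- \frac{1}{20364}\right) = - \frac{26}{5091}$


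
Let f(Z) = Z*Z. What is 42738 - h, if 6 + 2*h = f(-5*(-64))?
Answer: -8459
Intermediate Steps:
f(Z) = Z**2
h = 51197 (h = -3 + (-5*(-64))**2/2 = -3 + (1/2)*320**2 = -3 + (1/2)*102400 = -3 + 51200 = 51197)
42738 - h = 42738 - 1*51197 = 42738 - 51197 = -8459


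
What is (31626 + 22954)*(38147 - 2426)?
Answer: 1949652180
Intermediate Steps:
(31626 + 22954)*(38147 - 2426) = 54580*35721 = 1949652180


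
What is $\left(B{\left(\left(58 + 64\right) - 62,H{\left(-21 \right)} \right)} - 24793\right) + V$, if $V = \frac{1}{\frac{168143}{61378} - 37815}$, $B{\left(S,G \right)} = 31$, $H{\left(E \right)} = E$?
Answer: $- \frac{57468663095752}{2320840927} \approx -24762.0$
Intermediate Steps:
$V = - \frac{61378}{2320840927}$ ($V = \frac{1}{168143 \cdot \frac{1}{61378} - 37815} = \frac{1}{\frac{168143}{61378} - 37815} = \frac{1}{- \frac{2320840927}{61378}} = - \frac{61378}{2320840927} \approx -2.6446 \cdot 10^{-5}$)
$\left(B{\left(\left(58 + 64\right) - 62,H{\left(-21 \right)} \right)} - 24793\right) + V = \left(31 - 24793\right) - \frac{61378}{2320840927} = -24762 - \frac{61378}{2320840927} = - \frac{57468663095752}{2320840927}$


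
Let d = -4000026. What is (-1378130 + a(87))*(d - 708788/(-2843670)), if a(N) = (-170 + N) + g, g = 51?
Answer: 7838126328160805192/1421835 ≈ 5.5127e+12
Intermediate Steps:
a(N) = -119 + N (a(N) = (-170 + N) + 51 = -119 + N)
(-1378130 + a(87))*(d - 708788/(-2843670)) = (-1378130 + (-119 + 87))*(-4000026 - 708788/(-2843670)) = (-1378130 - 32)*(-4000026 - 708788*(-1/2843670)) = -1378162*(-4000026 + 354394/1421835) = -1378162*(-5687376613316/1421835) = 7838126328160805192/1421835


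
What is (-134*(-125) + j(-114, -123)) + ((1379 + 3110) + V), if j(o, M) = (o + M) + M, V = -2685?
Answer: 18194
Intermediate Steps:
j(o, M) = o + 2*M (j(o, M) = (M + o) + M = o + 2*M)
(-134*(-125) + j(-114, -123)) + ((1379 + 3110) + V) = (-134*(-125) + (-114 + 2*(-123))) + ((1379 + 3110) - 2685) = (16750 + (-114 - 246)) + (4489 - 2685) = (16750 - 360) + 1804 = 16390 + 1804 = 18194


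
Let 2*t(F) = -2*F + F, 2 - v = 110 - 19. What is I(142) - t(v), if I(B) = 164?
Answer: 239/2 ≈ 119.50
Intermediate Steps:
v = -89 (v = 2 - (110 - 19) = 2 - 1*91 = 2 - 91 = -89)
t(F) = -F/2 (t(F) = (-2*F + F)/2 = (-F)/2 = -F/2)
I(142) - t(v) = 164 - (-1)*(-89)/2 = 164 - 1*89/2 = 164 - 89/2 = 239/2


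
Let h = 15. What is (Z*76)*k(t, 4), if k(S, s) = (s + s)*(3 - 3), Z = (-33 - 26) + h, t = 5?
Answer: 0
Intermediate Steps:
Z = -44 (Z = (-33 - 26) + 15 = -59 + 15 = -44)
k(S, s) = 0 (k(S, s) = (2*s)*0 = 0)
(Z*76)*k(t, 4) = -44*76*0 = -3344*0 = 0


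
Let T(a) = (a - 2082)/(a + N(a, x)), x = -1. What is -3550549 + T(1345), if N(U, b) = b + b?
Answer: -4768388044/1343 ≈ -3.5505e+6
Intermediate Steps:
N(U, b) = 2*b
T(a) = (-2082 + a)/(-2 + a) (T(a) = (a - 2082)/(a + 2*(-1)) = (-2082 + a)/(a - 2) = (-2082 + a)/(-2 + a))
-3550549 + T(1345) = -3550549 + (-2082 + 1345)/(-2 + 1345) = -3550549 - 737/1343 = -4768388044/1343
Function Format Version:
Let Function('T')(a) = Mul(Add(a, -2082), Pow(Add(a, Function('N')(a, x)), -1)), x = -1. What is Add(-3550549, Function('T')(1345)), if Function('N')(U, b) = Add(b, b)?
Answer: Rational(-4768388044, 1343) ≈ -3.5505e+6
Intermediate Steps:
Function('N')(U, b) = Mul(2, b)
Function('T')(a) = Mul(Pow(Add(-2, a), -1), Add(-2082, a)) (Function('T')(a) = Mul(Add(a, -2082), Pow(Add(a, Mul(2, -1)), -1)) = Mul(Add(-2082, a), Pow(Add(a, -2), -1)) = Mul(Add(-2082, a), Pow(Add(-2, a), -1)) = Mul(Pow(Add(-2, a), -1), Add(-2082, a)))
Add(-3550549, Function('T')(1345)) = Add(-3550549, Mul(Pow(Add(-2, 1345), -1), Add(-2082, 1345))) = Add(-3550549, Mul(Pow(1343, -1), -737)) = Add(-3550549, Mul(Rational(1, 1343), -737)) = Add(-3550549, Rational(-737, 1343)) = Rational(-4768388044, 1343)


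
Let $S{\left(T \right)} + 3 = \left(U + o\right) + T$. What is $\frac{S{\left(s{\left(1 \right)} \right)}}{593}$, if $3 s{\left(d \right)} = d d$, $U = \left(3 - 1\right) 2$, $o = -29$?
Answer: $- \frac{83}{1779} \approx -0.046655$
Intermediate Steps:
$U = 4$ ($U = 2 \cdot 2 = 4$)
$s{\left(d \right)} = \frac{d^{2}}{3}$ ($s{\left(d \right)} = \frac{d d}{3} = \frac{d^{2}}{3}$)
$S{\left(T \right)} = -28 + T$ ($S{\left(T \right)} = -3 + \left(\left(4 - 29\right) + T\right) = -3 + \left(-25 + T\right) = -28 + T$)
$\frac{S{\left(s{\left(1 \right)} \right)}}{593} = \frac{-28 + \frac{1^{2}}{3}}{593} = \left(-28 + \frac{1}{3} \cdot 1\right) \frac{1}{593} = \left(-28 + \frac{1}{3}\right) \frac{1}{593} = \left(- \frac{83}{3}\right) \frac{1}{593} = - \frac{83}{1779}$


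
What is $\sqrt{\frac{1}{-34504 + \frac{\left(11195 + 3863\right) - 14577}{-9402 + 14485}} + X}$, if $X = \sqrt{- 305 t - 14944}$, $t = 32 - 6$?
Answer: $\frac{\sqrt{-586110173 + 20223089946081 i \sqrt{22874}}}{4497009} \approx 8.696 + 8.696 i$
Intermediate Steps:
$t = 26$ ($t = 32 - 6 = 26$)
$X = i \sqrt{22874}$ ($X = \sqrt{\left(-305\right) 26 - 14944} = \sqrt{-7930 - 14944} = \sqrt{-22874} = i \sqrt{22874} \approx 151.24 i$)
$\sqrt{\frac{1}{-34504 + \frac{\left(11195 + 3863\right) - 14577}{-9402 + 14485}} + X} = \sqrt{\frac{1}{-34504 + \frac{\left(11195 + 3863\right) - 14577}{-9402 + 14485}} + i \sqrt{22874}} = \sqrt{\frac{1}{-34504 + \frac{15058 - 14577}{5083}} + i \sqrt{22874}} = \sqrt{\frac{1}{-34504 + 481 \cdot \frac{1}{5083}} + i \sqrt{22874}} = \sqrt{\frac{1}{-34504 + \frac{37}{391}} + i \sqrt{22874}} = \sqrt{\frac{1}{- \frac{13491027}{391}} + i \sqrt{22874}} = \sqrt{- \frac{391}{13491027} + i \sqrt{22874}}$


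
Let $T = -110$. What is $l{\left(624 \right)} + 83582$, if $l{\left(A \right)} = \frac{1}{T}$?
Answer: $\frac{9194019}{110} \approx 83582.0$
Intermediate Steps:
$l{\left(A \right)} = - \frac{1}{110}$ ($l{\left(A \right)} = \frac{1}{-110} = - \frac{1}{110}$)
$l{\left(624 \right)} + 83582 = - \frac{1}{110} + 83582 = \frac{9194019}{110}$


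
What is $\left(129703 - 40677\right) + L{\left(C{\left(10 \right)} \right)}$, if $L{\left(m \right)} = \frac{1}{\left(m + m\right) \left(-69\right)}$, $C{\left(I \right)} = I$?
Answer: $\frac{122855879}{1380} \approx 89026.0$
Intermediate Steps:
$L{\left(m \right)} = - \frac{1}{138 m}$ ($L{\left(m \right)} = \frac{1}{2 m} \left(- \frac{1}{69}\right) = - \frac{1}{138 m}$)
$\left(129703 - 40677\right) + L{\left(C{\left(10 \right)} \right)} = \left(129703 - 40677\right) - \frac{1}{138 \cdot 10} = 89026 - \frac{1}{1380} = \frac{122855879}{1380}$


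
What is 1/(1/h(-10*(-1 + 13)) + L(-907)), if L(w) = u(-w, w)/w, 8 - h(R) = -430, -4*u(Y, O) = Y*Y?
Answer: 876/198635 ≈ 0.0044101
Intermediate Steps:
u(Y, O) = -Y²/4 (u(Y, O) = -Y*Y/4 = -Y²/4)
h(R) = 438 (h(R) = 8 - 1*(-430) = 8 + 430 = 438)
L(w) = -w/4 (L(w) = (-w²/4)/w = -w/4)
1/(1/h(-10*(-1 + 13)) + L(-907)) = 1/(1/438 - ¼*(-907)) = 1/(1/438 + 907/4) = 1/(198635/876) = 876/198635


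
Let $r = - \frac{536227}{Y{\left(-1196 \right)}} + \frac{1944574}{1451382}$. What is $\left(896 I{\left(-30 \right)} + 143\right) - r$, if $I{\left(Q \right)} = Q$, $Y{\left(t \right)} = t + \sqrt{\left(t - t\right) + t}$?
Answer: $- \frac{7871816951665}{289550709} - \frac{536227 i \sqrt{299}}{715806} \approx -27186.0 - 12.954 i$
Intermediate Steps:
$Y{\left(t \right)} = t + \sqrt{t}$ ($Y{\left(t \right)} = t + \sqrt{0 + t} = t + \sqrt{t}$)
$r = \frac{972287}{725691} - \frac{536227}{-1196 + 2 i \sqrt{299}}$ ($r = - \frac{536227}{-1196 + \sqrt{-1196}} + \frac{1944574}{1451382} = - \frac{536227}{-1196 + 2 i \sqrt{299}} + 1944574 \cdot \frac{1}{1451382} = - \frac{536227}{-1196 + 2 i \sqrt{299}} + \frac{972287}{725691} = \frac{972287}{725691} - \frac{536227}{-1196 + 2 i \sqrt{299}} \approx 449.32 + 12.954 i$)
$\left(896 I{\left(-30 \right)} + 143\right) - r = \left(896 \left(-30\right) + 143\right) - \left(\frac{130099645132}{289550709} + \frac{536227 i \sqrt{299}}{715806}\right) = \left(-26880 + 143\right) - \left(\frac{130099645132}{289550709} + \frac{536227 i \sqrt{299}}{715806}\right) = -26737 - \left(\frac{130099645132}{289550709} + \frac{536227 i \sqrt{299}}{715806}\right) = - \frac{7871816951665}{289550709} - \frac{536227 i \sqrt{299}}{715806}$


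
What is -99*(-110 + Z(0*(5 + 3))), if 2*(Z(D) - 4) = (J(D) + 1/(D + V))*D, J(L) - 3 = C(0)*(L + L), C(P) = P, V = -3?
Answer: 10494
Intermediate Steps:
J(L) = 3 (J(L) = 3 + 0*(L + L) = 3 + 0*(2*L) = 3 + 0 = 3)
Z(D) = 4 + D*(3 + 1/(-3 + D))/2 (Z(D) = 4 + ((3 + 1/(D - 3))*D)/2 = 4 + ((3 + 1/(-3 + D))*D)/2 = 4 + (D*(3 + 1/(-3 + D)))/2 = 4 + D*(3 + 1/(-3 + D))/2)
-99*(-110 + Z(0*(5 + 3))) = -99*(-110 + 3*(-8 + (0*(5 + 3))²)/(2*(-3 + 0*(5 + 3)))) = -99*(-110 + 3*(-8 + (0*8)²)/(2*(-3 + 0*8))) = -99*(-110 + 3*(-8 + 0²)/(2*(-3 + 0))) = -99*(-110 + (3/2)*(-8 + 0)/(-3)) = -99*(-110 + (3/2)*(-⅓)*(-8)) = -99*(-110 + 4) = -99*(-106) = 10494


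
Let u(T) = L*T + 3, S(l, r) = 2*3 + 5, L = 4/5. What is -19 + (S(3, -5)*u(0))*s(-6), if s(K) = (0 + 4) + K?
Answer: -85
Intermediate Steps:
s(K) = 4 + K
L = 4/5 (L = 4*(1/5) = 4/5 ≈ 0.80000)
S(l, r) = 11 (S(l, r) = 6 + 5 = 11)
u(T) = 3 + 4*T/5 (u(T) = 4*T/5 + 3 = 3 + 4*T/5)
-19 + (S(3, -5)*u(0))*s(-6) = -19 + (11*(3 + (4/5)*0))*(4 - 6) = -19 + (11*(3 + 0))*(-2) = -19 + (11*3)*(-2) = -19 + 33*(-2) = -19 - 66 = -85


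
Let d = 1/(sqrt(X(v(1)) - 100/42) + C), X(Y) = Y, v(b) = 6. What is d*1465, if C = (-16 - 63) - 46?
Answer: 1465*sqrt(21)/(-125*sqrt(21) + 2*sqrt(19)) ≈ -11.901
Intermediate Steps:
C = -125 (C = -79 - 46 = -125)
d = 1/(-125 + 2*sqrt(399)/21) (d = 1/(sqrt(6 - 100/42) - 125) = 1/(sqrt(6 - 100*1/42) - 125) = 1/(sqrt(6 - 50/21) - 125) = 1/(sqrt(76/21) - 125) = 1/(2*sqrt(399)/21 - 125) = 1/(-125 + 2*sqrt(399)/21) ≈ -0.0081236)
d*1465 = (sqrt(21)/(-125*sqrt(21) + 2*sqrt(19)))*1465 = 1465*sqrt(21)/(-125*sqrt(21) + 2*sqrt(19))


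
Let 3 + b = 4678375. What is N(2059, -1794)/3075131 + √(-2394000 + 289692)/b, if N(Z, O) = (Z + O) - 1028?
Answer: -763/3075131 + 3*I*√58453/2339186 ≈ -0.00024812 + 0.00031007*I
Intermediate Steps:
N(Z, O) = -1028 + O + Z (N(Z, O) = (O + Z) - 1028 = -1028 + O + Z)
b = 4678372 (b = -3 + 4678375 = 4678372)
N(2059, -1794)/3075131 + √(-2394000 + 289692)/b = (-1028 - 1794 + 2059)/3075131 + √(-2394000 + 289692)/4678372 = -763*1/3075131 + √(-2104308)*(1/4678372) = -763/3075131 + (6*I*√58453)*(1/4678372) = -763/3075131 + 3*I*√58453/2339186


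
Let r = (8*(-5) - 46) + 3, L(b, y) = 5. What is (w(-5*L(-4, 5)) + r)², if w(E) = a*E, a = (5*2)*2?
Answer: 339889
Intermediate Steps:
a = 20 (a = 10*2 = 20)
r = -83 (r = (-40 - 46) + 3 = -86 + 3 = -83)
w(E) = 20*E
(w(-5*L(-4, 5)) + r)² = (20*(-5*5) - 83)² = (20*(-25) - 83)² = (-500 - 83)² = (-583)² = 339889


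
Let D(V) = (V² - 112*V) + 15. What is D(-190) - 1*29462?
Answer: 27933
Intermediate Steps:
D(V) = 15 + V² - 112*V
D(-190) - 1*29462 = (15 + (-190)² - 112*(-190)) - 1*29462 = (15 + 36100 + 21280) - 29462 = 57395 - 29462 = 27933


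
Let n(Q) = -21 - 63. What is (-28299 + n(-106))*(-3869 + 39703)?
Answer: -1017076422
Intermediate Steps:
n(Q) = -84
(-28299 + n(-106))*(-3869 + 39703) = (-28299 - 84)*(-3869 + 39703) = -28383*35834 = -1017076422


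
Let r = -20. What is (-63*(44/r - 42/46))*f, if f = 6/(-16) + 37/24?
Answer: 26313/115 ≈ 228.81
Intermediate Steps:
f = 7/6 (f = 6*(-1/16) + 37*(1/24) = -3/8 + 37/24 = 7/6 ≈ 1.1667)
(-63*(44/r - 42/46))*f = -63*(44/(-20) - 42/46)*(7/6) = -63*(44*(-1/20) - 42*1/46)*(7/6) = -63*(-11/5 - 21/23)*(7/6) = -63*(-358/115)*(7/6) = (22554/115)*(7/6) = 26313/115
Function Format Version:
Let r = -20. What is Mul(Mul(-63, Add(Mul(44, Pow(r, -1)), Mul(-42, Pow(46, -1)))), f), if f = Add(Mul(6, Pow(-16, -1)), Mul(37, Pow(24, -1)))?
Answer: Rational(26313, 115) ≈ 228.81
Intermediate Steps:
f = Rational(7, 6) (f = Add(Mul(6, Rational(-1, 16)), Mul(37, Rational(1, 24))) = Add(Rational(-3, 8), Rational(37, 24)) = Rational(7, 6) ≈ 1.1667)
Mul(Mul(-63, Add(Mul(44, Pow(r, -1)), Mul(-42, Pow(46, -1)))), f) = Mul(Mul(-63, Add(Mul(44, Pow(-20, -1)), Mul(-42, Pow(46, -1)))), Rational(7, 6)) = Mul(Mul(-63, Add(Mul(44, Rational(-1, 20)), Mul(-42, Rational(1, 46)))), Rational(7, 6)) = Mul(Mul(-63, Add(Rational(-11, 5), Rational(-21, 23))), Rational(7, 6)) = Mul(Mul(-63, Rational(-358, 115)), Rational(7, 6)) = Mul(Rational(22554, 115), Rational(7, 6)) = Rational(26313, 115)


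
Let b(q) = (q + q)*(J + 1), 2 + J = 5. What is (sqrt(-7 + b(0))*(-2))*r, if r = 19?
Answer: -38*I*sqrt(7) ≈ -100.54*I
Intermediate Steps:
J = 3 (J = -2 + 5 = 3)
b(q) = 8*q (b(q) = (q + q)*(3 + 1) = (2*q)*4 = 8*q)
(sqrt(-7 + b(0))*(-2))*r = (sqrt(-7 + 8*0)*(-2))*19 = (sqrt(-7 + 0)*(-2))*19 = (sqrt(-7)*(-2))*19 = ((I*sqrt(7))*(-2))*19 = -2*I*sqrt(7)*19 = -38*I*sqrt(7)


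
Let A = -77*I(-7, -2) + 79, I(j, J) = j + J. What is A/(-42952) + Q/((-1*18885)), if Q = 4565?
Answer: -10532755/40557426 ≈ -0.25970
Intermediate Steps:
I(j, J) = J + j
A = 772 (A = -77*(-2 - 7) + 79 = -77*(-9) + 79 = 693 + 79 = 772)
A/(-42952) + Q/((-1*18885)) = 772/(-42952) + 4565/((-1*18885)) = 772*(-1/42952) + 4565/(-18885) = -193/10738 + 4565*(-1/18885) = -193/10738 - 913/3777 = -10532755/40557426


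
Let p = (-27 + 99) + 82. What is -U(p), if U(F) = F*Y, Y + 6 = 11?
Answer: -770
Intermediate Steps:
Y = 5 (Y = -6 + 11 = 5)
p = 154 (p = 72 + 82 = 154)
U(F) = 5*F (U(F) = F*5 = 5*F)
-U(p) = -5*154 = -1*770 = -770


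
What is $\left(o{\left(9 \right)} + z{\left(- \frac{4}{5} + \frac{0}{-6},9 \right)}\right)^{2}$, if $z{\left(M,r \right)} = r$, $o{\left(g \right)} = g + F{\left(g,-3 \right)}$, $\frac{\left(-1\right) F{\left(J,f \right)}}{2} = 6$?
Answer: $36$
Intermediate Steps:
$F{\left(J,f \right)} = -12$ ($F{\left(J,f \right)} = \left(-2\right) 6 = -12$)
$o{\left(g \right)} = -12 + g$ ($o{\left(g \right)} = g - 12 = -12 + g$)
$\left(o{\left(9 \right)} + z{\left(- \frac{4}{5} + \frac{0}{-6},9 \right)}\right)^{2} = \left(\left(-12 + 9\right) + 9\right)^{2} = \left(-3 + 9\right)^{2} = 6^{2} = 36$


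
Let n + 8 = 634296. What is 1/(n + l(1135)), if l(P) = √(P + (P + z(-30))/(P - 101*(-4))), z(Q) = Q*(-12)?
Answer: 244042308/154793107019639 - 9*√8304235/309586214039278 ≈ 1.5765e-6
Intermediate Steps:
n = 634288 (n = -8 + 634296 = 634288)
z(Q) = -12*Q
l(P) = √(P + (360 + P)/(404 + P)) (l(P) = √(P + (P - 12*(-30))/(P - 101*(-4))) = √(P + (P + 360)/(P + 404)) = √(P + (360 + P)/(404 + P)))
1/(n + l(1135)) = 1/(634288 + √((360 + 1135 + 1135*(404 + 1135))/(404 + 1135))) = 1/(634288 + √((360 + 1135 + 1135*1539)/1539)) = 1/(634288 + √((360 + 1135 + 1746765)/1539)) = 1/(634288 + √((1/1539)*1748260)) = 1/(634288 + √(1748260/1539)) = 1/(634288 + 2*√8304235/171)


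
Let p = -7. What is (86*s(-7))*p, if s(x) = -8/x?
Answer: -688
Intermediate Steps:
(86*s(-7))*p = (86*(-8/(-7)))*(-7) = (86*(-8*(-⅐)))*(-7) = (86*(8/7))*(-7) = (688/7)*(-7) = -688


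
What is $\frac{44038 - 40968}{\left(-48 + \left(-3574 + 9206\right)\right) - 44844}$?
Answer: $- \frac{307}{3926} \approx -0.078197$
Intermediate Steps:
$\frac{44038 - 40968}{\left(-48 + \left(-3574 + 9206\right)\right) - 44844} = \frac{3070}{\left(-48 + 5632\right) - 44844} = \frac{3070}{5584 - 44844} = \frac{3070}{-39260} = 3070 \left(- \frac{1}{39260}\right) = - \frac{307}{3926}$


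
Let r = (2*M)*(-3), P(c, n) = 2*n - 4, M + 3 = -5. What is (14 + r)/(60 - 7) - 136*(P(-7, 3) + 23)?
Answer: -180138/53 ≈ -3398.8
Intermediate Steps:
M = -8 (M = -3 - 5 = -8)
P(c, n) = -4 + 2*n
r = 48 (r = (2*(-8))*(-3) = -16*(-3) = 48)
(14 + r)/(60 - 7) - 136*(P(-7, 3) + 23) = (14 + 48)/(60 - 7) - 136*((-4 + 2*3) + 23) = 62/53 - 136*((-4 + 6) + 23) = 62*(1/53) - 136*(2 + 23) = 62/53 - 136*25 = 62/53 - 3400 = -180138/53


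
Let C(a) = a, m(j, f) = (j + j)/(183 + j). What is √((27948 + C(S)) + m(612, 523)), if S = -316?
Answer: 2*√485141330/265 ≈ 166.23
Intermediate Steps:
m(j, f) = 2*j/(183 + j) (m(j, f) = (2*j)/(183 + j) = 2*j/(183 + j))
√((27948 + C(S)) + m(612, 523)) = √((27948 - 316) + 2*612/(183 + 612)) = √(27632 + 2*612/795) = √(27632 + 2*612*(1/795)) = √(27632 + 408/265) = √(7322888/265) = 2*√485141330/265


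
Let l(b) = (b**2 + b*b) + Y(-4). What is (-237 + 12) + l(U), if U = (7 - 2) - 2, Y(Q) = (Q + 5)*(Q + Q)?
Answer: -215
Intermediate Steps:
Y(Q) = 2*Q*(5 + Q) (Y(Q) = (5 + Q)*(2*Q) = 2*Q*(5 + Q))
U = 3 (U = 5 - 2 = 3)
l(b) = -8 + 2*b**2 (l(b) = (b**2 + b*b) + 2*(-4)*(5 - 4) = (b**2 + b**2) + 2*(-4)*1 = 2*b**2 - 8 = -8 + 2*b**2)
(-237 + 12) + l(U) = (-237 + 12) + (-8 + 2*3**2) = -225 + (-8 + 2*9) = -225 + (-8 + 18) = -225 + 10 = -215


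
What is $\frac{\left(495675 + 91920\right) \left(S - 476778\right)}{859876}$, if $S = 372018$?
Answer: $- \frac{15389113050}{214969} \approx -71588.0$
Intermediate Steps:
$\frac{\left(495675 + 91920\right) \left(S - 476778\right)}{859876} = \frac{\left(495675 + 91920\right) \left(372018 - 476778\right)}{859876} = 587595 \left(-104760\right) \frac{1}{859876} = \left(-61556452200\right) \frac{1}{859876} = - \frac{15389113050}{214969}$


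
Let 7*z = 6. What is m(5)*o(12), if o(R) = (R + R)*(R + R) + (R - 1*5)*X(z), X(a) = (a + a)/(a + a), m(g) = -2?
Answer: -1166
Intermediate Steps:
z = 6/7 (z = (⅐)*6 = 6/7 ≈ 0.85714)
X(a) = 1 (X(a) = (2*a)/((2*a)) = (2*a)*(1/(2*a)) = 1)
o(R) = -5 + R + 4*R² (o(R) = (R + R)*(R + R) + (R - 1*5)*1 = (2*R)*(2*R) + (R - 5)*1 = 4*R² + (-5 + R)*1 = 4*R² + (-5 + R) = -5 + R + 4*R²)
m(5)*o(12) = -2*(-5 + 12 + 4*12²) = -2*(-5 + 12 + 4*144) = -2*(-5 + 12 + 576) = -2*583 = -1166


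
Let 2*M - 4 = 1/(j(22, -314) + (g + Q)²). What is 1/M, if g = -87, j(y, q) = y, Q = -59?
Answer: 42676/85353 ≈ 0.49999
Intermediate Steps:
M = 85353/42676 (M = 2 + 1/(2*(22 + (-87 - 59)²)) = 2 + 1/(2*(22 + (-146)²)) = 2 + 1/(2*(22 + 21316)) = 2 + (½)/21338 = 2 + (½)*(1/21338) = 2 + 1/42676 = 85353/42676 ≈ 2.0000)
1/M = 1/(85353/42676) = 42676/85353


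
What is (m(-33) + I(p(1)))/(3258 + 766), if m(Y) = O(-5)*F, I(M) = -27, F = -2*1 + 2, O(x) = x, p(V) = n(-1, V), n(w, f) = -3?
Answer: -27/4024 ≈ -0.0067097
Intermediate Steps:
p(V) = -3
F = 0 (F = -2 + 2 = 0)
m(Y) = 0 (m(Y) = -5*0 = 0)
(m(-33) + I(p(1)))/(3258 + 766) = (0 - 27)/(3258 + 766) = -27/4024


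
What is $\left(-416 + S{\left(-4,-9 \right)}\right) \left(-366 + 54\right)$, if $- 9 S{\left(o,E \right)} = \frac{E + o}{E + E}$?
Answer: $\frac{3505060}{27} \approx 1.2982 \cdot 10^{5}$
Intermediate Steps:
$S{\left(o,E \right)} = - \frac{E + o}{18 E}$ ($S{\left(o,E \right)} = - \frac{\left(E + o\right) \frac{1}{E + E}}{9} = - \frac{\left(E + o\right) \frac{1}{2 E}}{9} = - \frac{\frac{1}{2} \frac{1}{E} \left(E + o\right)}{9} = - \frac{E + o}{18 E}$)
$\left(-416 + S{\left(-4,-9 \right)}\right) \left(-366 + 54\right) = \left(-416 + \frac{\left(-1\right) \left(-9\right) - -4}{18 \left(-9\right)}\right) \left(-366 + 54\right) = \left(-416 + \frac{1}{18} \left(- \frac{1}{9}\right) \left(9 + 4\right)\right) \left(-312\right) = \left(-416 + \frac{1}{18} \left(- \frac{1}{9}\right) 13\right) \left(-312\right) = \left(-416 - \frac{13}{162}\right) \left(-312\right) = \left(- \frac{67405}{162}\right) \left(-312\right) = \frac{3505060}{27}$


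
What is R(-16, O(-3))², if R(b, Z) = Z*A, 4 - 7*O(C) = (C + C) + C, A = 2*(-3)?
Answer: 6084/49 ≈ 124.16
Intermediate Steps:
A = -6
O(C) = 4/7 - 3*C/7 (O(C) = 4/7 - ((C + C) + C)/7 = 4/7 - (2*C + C)/7 = 4/7 - 3*C/7)
R(b, Z) = -6*Z (R(b, Z) = Z*(-6) = -6*Z)
R(-16, O(-3))² = (-6*(4/7 - 3/7*(-3)))² = (-6*(4/7 + 9/7))² = (-6*13/7)² = (-78/7)² = 6084/49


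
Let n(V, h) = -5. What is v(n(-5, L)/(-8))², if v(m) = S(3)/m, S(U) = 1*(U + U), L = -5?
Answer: 2304/25 ≈ 92.160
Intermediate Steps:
S(U) = 2*U (S(U) = 1*(2*U) = 2*U)
v(m) = 6/m (v(m) = (2*3)/m = 6/m)
v(n(-5, L)/(-8))² = (6/((-5/(-8))))² = (6/((-5*(-⅛))))² = (6/(5/8))² = (6*(8/5))² = (48/5)² = 2304/25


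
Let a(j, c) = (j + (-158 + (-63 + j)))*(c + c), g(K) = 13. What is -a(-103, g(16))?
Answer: 11102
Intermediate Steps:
a(j, c) = 2*c*(-221 + 2*j) (a(j, c) = (j + (-221 + j))*(2*c) = (-221 + 2*j)*(2*c) = 2*c*(-221 + 2*j))
-a(-103, g(16)) = -2*13*(-221 + 2*(-103)) = -2*13*(-221 - 206) = -2*13*(-427) = -1*(-11102) = 11102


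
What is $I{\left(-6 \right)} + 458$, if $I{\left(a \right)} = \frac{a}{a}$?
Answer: $459$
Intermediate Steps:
$I{\left(a \right)} = 1$
$I{\left(-6 \right)} + 458 = 1 + 458 = 459$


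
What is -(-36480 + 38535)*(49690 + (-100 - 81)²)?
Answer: -169436805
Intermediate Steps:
-(-36480 + 38535)*(49690 + (-100 - 81)²) = -2055*(49690 + (-181)²) = -2055*(49690 + 32761) = -2055*82451 = -1*169436805 = -169436805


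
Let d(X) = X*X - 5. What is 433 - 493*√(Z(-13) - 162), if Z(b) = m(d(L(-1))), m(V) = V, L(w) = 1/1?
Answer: 433 - 493*I*√166 ≈ 433.0 - 6351.9*I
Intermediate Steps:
L(w) = 1
d(X) = -5 + X² (d(X) = X² - 5 = -5 + X²)
Z(b) = -4 (Z(b) = -5 + 1² = -5 + 1 = -4)
433 - 493*√(Z(-13) - 162) = 433 - 493*√(-4 - 162) = 433 - 493*I*√166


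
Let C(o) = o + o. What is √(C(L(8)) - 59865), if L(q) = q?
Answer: I*√59849 ≈ 244.64*I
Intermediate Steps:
C(o) = 2*o
√(C(L(8)) - 59865) = √(2*8 - 59865) = √(16 - 59865) = √(-59849) = I*√59849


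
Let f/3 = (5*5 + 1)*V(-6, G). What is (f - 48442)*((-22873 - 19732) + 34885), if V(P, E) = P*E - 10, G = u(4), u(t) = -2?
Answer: 372767920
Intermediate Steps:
G = -2
V(P, E) = -10 + E*P (V(P, E) = E*P - 10 = -10 + E*P)
f = 156 (f = 3*((5*5 + 1)*(-10 - 2*(-6))) = 3*((25 + 1)*(-10 + 12)) = 3*(26*2) = 3*52 = 156)
(f - 48442)*((-22873 - 19732) + 34885) = (156 - 48442)*((-22873 - 19732) + 34885) = -48286*(-42605 + 34885) = -48286*(-7720) = 372767920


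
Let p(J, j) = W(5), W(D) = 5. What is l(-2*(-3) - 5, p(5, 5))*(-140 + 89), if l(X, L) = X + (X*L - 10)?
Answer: 204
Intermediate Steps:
p(J, j) = 5
l(X, L) = -10 + X + L*X (l(X, L) = X + (L*X - 10) = X + (-10 + L*X) = -10 + X + L*X)
l(-2*(-3) - 5, p(5, 5))*(-140 + 89) = (-10 + (-2*(-3) - 5) + 5*(-2*(-3) - 5))*(-140 + 89) = (-10 + (6 - 5) + 5*(6 - 5))*(-51) = (-10 + 1 + 5*1)*(-51) = (-10 + 1 + 5)*(-51) = -4*(-51) = 204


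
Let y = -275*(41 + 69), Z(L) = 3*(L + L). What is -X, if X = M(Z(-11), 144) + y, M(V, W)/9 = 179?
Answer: 28639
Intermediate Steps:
Z(L) = 6*L (Z(L) = 3*(2*L) = 6*L)
M(V, W) = 1611 (M(V, W) = 9*179 = 1611)
y = -30250 (y = -275*110 = -30250)
X = -28639 (X = 1611 - 30250 = -28639)
-X = -1*(-28639) = 28639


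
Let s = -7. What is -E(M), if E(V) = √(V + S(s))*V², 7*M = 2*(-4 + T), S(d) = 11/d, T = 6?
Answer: -16*I/49 ≈ -0.32653*I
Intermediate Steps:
M = 4/7 (M = (2*(-4 + 6))/7 = (2*2)/7 = (⅐)*4 = 4/7 ≈ 0.57143)
E(V) = V²*√(-11/7 + V) (E(V) = √(V + 11/(-7))*V² = √(V + 11*(-⅐))*V² = √(V - 11/7)*V² = √(-11/7 + V)*V² = V²*√(-11/7 + V))
-E(M) = -(4/7)²*√(-77 + 49*(4/7))/7 = -16*√(-77 + 28)/(7*49) = -16*√(-49)/(7*49) = -16*7*I/(7*49) = -16*I/49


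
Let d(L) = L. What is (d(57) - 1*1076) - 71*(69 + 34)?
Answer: -8332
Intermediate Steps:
(d(57) - 1*1076) - 71*(69 + 34) = (57 - 1*1076) - 71*(69 + 34) = (57 - 1076) - 71*103 = -1019 - 1*7313 = -1019 - 7313 = -8332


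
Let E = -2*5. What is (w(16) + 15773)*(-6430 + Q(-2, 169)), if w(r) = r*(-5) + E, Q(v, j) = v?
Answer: -100873056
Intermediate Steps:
E = -10
w(r) = -10 - 5*r (w(r) = r*(-5) - 10 = -5*r - 10 = -10 - 5*r)
(w(16) + 15773)*(-6430 + Q(-2, 169)) = ((-10 - 5*16) + 15773)*(-6430 - 2) = ((-10 - 80) + 15773)*(-6432) = (-90 + 15773)*(-6432) = 15683*(-6432) = -100873056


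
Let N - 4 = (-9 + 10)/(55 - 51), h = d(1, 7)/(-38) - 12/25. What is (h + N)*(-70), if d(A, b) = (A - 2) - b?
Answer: -52941/190 ≈ -278.64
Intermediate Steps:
d(A, b) = -2 + A - b (d(A, b) = (-2 + A) - b = -2 + A - b)
h = -128/475 (h = (-2 + 1 - 1*7)/(-38) - 12/25 = (-2 + 1 - 7)*(-1/38) - 12*1/25 = -8*(-1/38) - 12/25 = 4/19 - 12/25 = -128/475 ≈ -0.26947)
N = 17/4 (N = 4 + (-9 + 10)/(55 - 51) = 4 + 1/4 = 4 + 1*(¼) = 4 + ¼ = 17/4 ≈ 4.2500)
(h + N)*(-70) = (-128/475 + 17/4)*(-70) = (7563/1900)*(-70) = -52941/190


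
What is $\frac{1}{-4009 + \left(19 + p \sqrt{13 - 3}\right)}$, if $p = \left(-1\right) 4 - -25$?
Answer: $- \frac{19}{75789} - \frac{\sqrt{10}}{757890} \approx -0.00025487$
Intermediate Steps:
$p = 21$ ($p = -4 + 25 = 21$)
$\frac{1}{-4009 + \left(19 + p \sqrt{13 - 3}\right)} = \frac{1}{-4009 + \left(19 + 21 \sqrt{13 - 3}\right)} = \frac{1}{-4009 + \left(19 + 21 \sqrt{10}\right)} = \frac{1}{-3990 + 21 \sqrt{10}}$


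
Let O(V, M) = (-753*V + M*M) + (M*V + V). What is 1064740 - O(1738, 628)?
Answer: 885868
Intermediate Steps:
O(V, M) = M² - 752*V + M*V (O(V, M) = (-753*V + M²) + (V + M*V) = (M² - 753*V) + (V + M*V) = M² - 752*V + M*V)
1064740 - O(1738, 628) = 1064740 - (628² - 752*1738 + 628*1738) = 1064740 - (394384 - 1306976 + 1091464) = 1064740 - 1*178872 = 1064740 - 178872 = 885868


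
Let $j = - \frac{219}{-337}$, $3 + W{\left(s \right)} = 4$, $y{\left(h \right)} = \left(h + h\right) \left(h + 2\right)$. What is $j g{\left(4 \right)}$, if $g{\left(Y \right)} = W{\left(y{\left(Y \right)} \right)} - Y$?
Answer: $- \frac{657}{337} \approx -1.9496$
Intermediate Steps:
$y{\left(h \right)} = 2 h \left(2 + h\right)$
$W{\left(s \right)} = 1$ ($W{\left(s \right)} = -3 + 4 = 1$)
$j = \frac{219}{337}$ ($j = \left(-219\right) \left(- \frac{1}{337}\right) = \frac{219}{337} \approx 0.64985$)
$g{\left(Y \right)} = 1 - Y$
$j g{\left(4 \right)} = \frac{219 \left(1 - 4\right)}{337} = \frac{219}{337} \left(-3\right) = - \frac{657}{337}$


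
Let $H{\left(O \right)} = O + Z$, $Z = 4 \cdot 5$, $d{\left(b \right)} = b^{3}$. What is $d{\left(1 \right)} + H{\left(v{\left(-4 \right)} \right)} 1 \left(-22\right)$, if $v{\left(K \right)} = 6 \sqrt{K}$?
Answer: $-439 - 264 i \approx -439.0 - 264.0 i$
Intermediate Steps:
$Z = 20$
$H{\left(O \right)} = 20 + O$ ($H{\left(O \right)} = O + 20 = 20 + O$)
$d{\left(1 \right)} + H{\left(v{\left(-4 \right)} \right)} 1 \left(-22\right) = 1^{3} + \left(20 + 6 \sqrt{-4}\right) 1 \left(-22\right) = 1 + \left(20 + 6 \cdot 2 i\right) \left(-22\right) = 1 + \left(20 + 12 i\right) \left(-22\right) = 1 - \left(440 + 264 i\right) = -439 - 264 i$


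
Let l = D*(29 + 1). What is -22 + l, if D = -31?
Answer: -952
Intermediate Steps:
l = -930 (l = -31*(29 + 1) = -31*30 = -930)
-22 + l = -22 - 930 = -952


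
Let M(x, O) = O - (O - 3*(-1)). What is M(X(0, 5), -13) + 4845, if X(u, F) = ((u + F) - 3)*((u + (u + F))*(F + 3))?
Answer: 4842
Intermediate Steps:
X(u, F) = (3 + F)*(F + 2*u)*(-3 + F + u) (X(u, F) = ((F + u) - 3)*((u + (F + u))*(3 + F)) = (-3 + F + u)*((F + 2*u)*(3 + F)) = (-3 + F + u)*((3 + F)*(F + 2*u)) = (3 + F)*(F + 2*u)*(-3 + F + u))
M(x, O) = -3 (M(x, O) = O - (O + 3) = O - (3 + O) = O + (-3 - O) = -3)
M(X(0, 5), -13) + 4845 = -3 + 4845 = 4842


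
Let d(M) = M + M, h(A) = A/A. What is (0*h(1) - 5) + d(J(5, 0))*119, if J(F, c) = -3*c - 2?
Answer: -481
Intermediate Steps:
h(A) = 1
J(F, c) = -2 - 3*c
d(M) = 2*M
(0*h(1) - 5) + d(J(5, 0))*119 = (0*1 - 5) + (2*(-2 - 3*0))*119 = (0 - 5) + (2*(-2 + 0))*119 = -5 + (2*(-2))*119 = -5 - 4*119 = -5 - 476 = -481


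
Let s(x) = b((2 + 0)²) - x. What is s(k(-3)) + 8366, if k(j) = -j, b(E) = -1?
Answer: 8362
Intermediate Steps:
s(x) = -1 - x
s(k(-3)) + 8366 = (-1 - (-1)*(-3)) + 8366 = (-1 - 1*3) + 8366 = (-1 - 3) + 8366 = -4 + 8366 = 8362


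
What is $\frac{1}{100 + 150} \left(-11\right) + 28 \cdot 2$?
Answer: $\frac{13989}{250} \approx 55.956$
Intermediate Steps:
$\frac{1}{100 + 150} \left(-11\right) + 28 \cdot 2 = \frac{1}{250} \left(-11\right) + 56 = - \frac{11}{250} + 56 = \frac{13989}{250}$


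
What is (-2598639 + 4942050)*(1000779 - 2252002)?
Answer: -2932129741653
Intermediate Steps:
(-2598639 + 4942050)*(1000779 - 2252002) = 2343411*(-1251223) = -2932129741653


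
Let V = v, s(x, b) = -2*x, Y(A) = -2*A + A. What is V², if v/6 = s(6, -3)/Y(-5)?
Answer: 5184/25 ≈ 207.36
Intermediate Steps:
Y(A) = -A
v = -72/5 (v = 6*((-2*6)/((-1*(-5)))) = 6*(-12/5) = -72/5 ≈ -14.400)
V = -72/5 ≈ -14.400
V² = (-72/5)² = 5184/25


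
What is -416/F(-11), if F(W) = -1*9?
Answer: 416/9 ≈ 46.222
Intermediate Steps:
F(W) = -9
-416/F(-11) = -416/(-9) = -416*(-⅑) = 416/9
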